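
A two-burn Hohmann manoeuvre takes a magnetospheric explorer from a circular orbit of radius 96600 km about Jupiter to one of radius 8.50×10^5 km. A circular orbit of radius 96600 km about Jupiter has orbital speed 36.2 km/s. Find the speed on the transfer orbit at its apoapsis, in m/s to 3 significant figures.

From the circular-orbit relation v² = μ/r at r = 96600 km: μ = v²r = (36.2)² × 96600 = 1.26589×10^8 km³/s².
Transfer-ellipse semi-major axis a_t = (r₁ + r₂)/2 = (96600 + 8.500×10^5)/2 = 4.733×10^5 km.
At apoapsis, r = 8.500×10^5 km.
From the vis-viva equation, v = √[μ(2/r − 1/a_t)] = 5.513 km/s.

v = 5510 m/s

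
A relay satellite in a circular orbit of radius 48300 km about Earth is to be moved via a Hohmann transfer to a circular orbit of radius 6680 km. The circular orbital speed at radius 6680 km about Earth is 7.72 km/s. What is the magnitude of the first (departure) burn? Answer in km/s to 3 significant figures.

From the circular-orbit relation v² = μ/r at r = 6680 km: μ = v²r = (7.72)² × 6680 = 3.98117×10^5 km³/s².
The Hohmann ellipse has a_t = (r₁ + r₂)/2 = 27490 km.
On the circular orbit at r = 48300 km, v_c = √(μ/r) = 2.871 km/s.
Transfer-orbit speed at the same r (vis-viva, a = a_t): v_t = √[μ(2/r − 1/a_t)] = 1.415 km/s.
Δv₁ = |v_t − v_c| = |1.415 − 2.871| = 1.456 km/s.

Δv₁ = 1.46 km/s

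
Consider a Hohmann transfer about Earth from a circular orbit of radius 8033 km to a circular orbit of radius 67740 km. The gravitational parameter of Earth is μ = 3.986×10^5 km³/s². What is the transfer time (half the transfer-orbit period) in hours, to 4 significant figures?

t = 10.19 hours

The Hohmann ellipse has a_t = (r₁ + r₂)/2 = 37886.5 km.
Transfer time t = π√(a_t³/μ) = π√((37886.5)³ / 3.986×10^5) = 36700 s.
Converting: 36700 s ÷ 3600 s/hour = 10.19 hours.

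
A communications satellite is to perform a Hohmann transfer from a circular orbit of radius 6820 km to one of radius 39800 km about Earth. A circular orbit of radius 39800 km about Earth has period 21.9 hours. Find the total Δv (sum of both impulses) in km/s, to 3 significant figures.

Δv = 3.81 km/s

From Kepler's third law T² = 4π²r³/μ at r = 39800 km, T = 21.9 hours = 21.9 × 3600 s = 78840 s: μ = 4π²r³/T² = 4.00420×10^5 km³/s².
Transfer-ellipse semi-major axis a_t = (r₁ + r₂)/2 = (6820 + 39800)/2 = 23310 km.
At r₁ the circular-orbit speed is v₁ = √(μ/r₁) = 7.6624 km/s.
Transfer-orbit speed at r₁ (vis-viva): v_p = √[μ(2/r₁ − 1/a_t)] = 10.012 km/s.
First burn Δv₁ = |v_p − v₁| = 2.350 km/s.
Circular speed at r₂: v₂ = √(μ/r₂) = 3.172 km/s.
Transfer-orbit speed at r₂: v_a = √[μ(2/r₂ − 1/a_t)] = 1.716 km/s.
Second burn Δv₂ = |v₂ − v_a| = 1.456 km/s.
Δv = Δv₁ + Δv₂ = 2.350 + 1.456 = 3.806 km/s.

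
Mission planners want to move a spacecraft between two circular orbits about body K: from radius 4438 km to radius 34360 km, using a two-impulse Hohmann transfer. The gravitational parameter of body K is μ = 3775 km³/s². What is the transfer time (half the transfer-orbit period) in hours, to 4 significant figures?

Semi-major axis of the transfer orbit: a_t = (4438 + 34360)/2 = 19399 km.
By Kepler's third law the transfer-orbit period is T = 2π√(a_t³/μ), so t = T/2 = 1.38153×10^5 s.
Converting: 1.38153×10^5 s ÷ 3600 s/hour = 38.38 hours.

t = 38.38 hours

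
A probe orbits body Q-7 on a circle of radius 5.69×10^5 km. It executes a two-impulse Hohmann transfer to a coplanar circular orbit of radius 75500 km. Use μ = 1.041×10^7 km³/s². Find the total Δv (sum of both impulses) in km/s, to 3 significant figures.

Transfer-ellipse semi-major axis a_t = (r₁ + r₂)/2 = (5.690×10^5 + 75500)/2 = 3.2225×10^5 km.
At r₁ the circular-orbit speed is v₁ = √(μ/r₁) = 4.277 km/s.
On the transfer ellipse at r₁, vis-viva equation gives v_a = √[μ(2/r₁ − 1/a_t)] = 2.070 km/s.
First burn Δv₁ = |v_a − v₁| = 2.207 km/s.
At r₂, v₂ = √(μ/r₂) = 11.742 km/s.
Transfer-orbit speed at r₂: v_p = √[μ(2/r₂ − 1/a_t)] = 15.603 km/s.
Second burn Δv₂ = |v₂ − v_p| = 3.861 km/s.
Δv = Δv₁ + Δv₂ = 2.207 + 3.861 = 6.068 km/s.

Δv = 6.07 km/s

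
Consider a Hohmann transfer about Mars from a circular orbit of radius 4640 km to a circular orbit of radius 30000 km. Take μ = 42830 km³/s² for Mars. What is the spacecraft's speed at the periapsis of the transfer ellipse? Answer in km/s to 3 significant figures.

Semi-major axis of the transfer orbit: a_t = (4640 + 30000)/2 = 17320 km.
The periapsis of the transfer ellipse is at r = 4640 km.
From the vis-viva equation, v = √[μ(2/r − 1/a_t)] = 3.999 km/s.

v = 4.00 km/s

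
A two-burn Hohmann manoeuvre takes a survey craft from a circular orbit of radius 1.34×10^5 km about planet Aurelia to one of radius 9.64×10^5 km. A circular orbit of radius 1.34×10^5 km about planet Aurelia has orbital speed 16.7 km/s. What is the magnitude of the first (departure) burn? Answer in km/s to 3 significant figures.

From the circular-orbit relation v² = μ/r at r = 1.34×10^5 km: μ = v²r = (16.7)² × 1.34×10^5 = 3.73713×10^7 km³/s².
Transfer-ellipse semi-major axis a_t = (r₁ + r₂)/2 = (1.340×10^5 + 9.640×10^5)/2 = 5.490×10^5 km.
On the circular orbit at r = 1.340×10^5 km, v_c = √(μ/r) = 16.700 km/s.
Vis-viva on the transfer ellipse at r = 1.340×10^5 km gives v_t = √[μ(2/r − 1/a_t)] = 22.129 km/s.
Δv₁ = |v_t − v_c| = |22.129 − 16.700| = 5.429 km/s.

Δv₁ = 5.43 km/s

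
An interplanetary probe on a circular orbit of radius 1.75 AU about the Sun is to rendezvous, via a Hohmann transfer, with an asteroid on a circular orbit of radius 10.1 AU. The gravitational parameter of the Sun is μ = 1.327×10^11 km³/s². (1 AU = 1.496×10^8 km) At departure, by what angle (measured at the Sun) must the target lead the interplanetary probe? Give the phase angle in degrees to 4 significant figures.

φ = 99.12°

In km: r₁ = 1.75 × 1.496×10^8 = 2.618×10^8 km; r₂ = 10.1 × 1.496×10^8 = 1.51096×10^9 km.
Transfer-ellipse semi-major axis a_t = (r₁ + r₂)/2 = (2.618×10^8 + 1.51096×10^9)/2 = 8.8638×10^8 km.
The half-period of the transfer ellipse is t = π√(a_t³/μ) = 2.276×10^8 s.
The target's mean motion on its circular orbit is ω₂ = √(μ/r₂³) = 6.202×10^-9 rad/s.
Angle swept by the target during transfer: ω₂·t = 1.4116 rad = 80.88°.
The interplanetary probe traverses 180° on the transfer ellipse, so the target must lead by 180° − 80.88° = 99.12°.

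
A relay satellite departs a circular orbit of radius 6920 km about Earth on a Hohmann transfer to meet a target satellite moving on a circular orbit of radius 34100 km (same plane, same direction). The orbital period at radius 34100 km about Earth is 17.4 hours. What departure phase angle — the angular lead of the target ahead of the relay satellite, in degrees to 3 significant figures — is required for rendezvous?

φ = 96.0°

From Kepler's third law T² = 4π²r³/μ at r = 34100 km, T = 17.4 hours = 17.4 × 3600 s = 62640 s: μ = 4π²r³/T² = 3.98951×10^5 km³/s².
The Hohmann ellipse has a_t = (r₁ + r₂)/2 = 20510 km.
The half-period of the transfer ellipse is t = π√(a_t³/μ) = 14610 s.
The target's mean motion on its circular orbit is ω₂ = √(μ/r₂³) = 1.003×10^-4 rad/s.
Angle swept by the target during transfer: ω₂·t = 1.4654 rad = 83.96°.
Arrival is 180° from departure on the ellipse, so φ = 180° − 83.96° = 96.0°.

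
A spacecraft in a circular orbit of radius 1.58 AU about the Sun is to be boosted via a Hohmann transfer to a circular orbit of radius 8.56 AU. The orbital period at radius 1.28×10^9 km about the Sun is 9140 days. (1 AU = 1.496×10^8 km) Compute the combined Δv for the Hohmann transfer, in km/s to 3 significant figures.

Δv = 11.6 km/s

From Kepler's third law T² = 4π²r³/μ at r = 1.28×10^9 km, T = 9140 days = 9140 × 86400 s = 7.89696×10^8 s: μ = 4π²r³/T² = 1.32761×10^11 km³/s².
In km: r₁ = 1.58 × 1.496×10^8 = 2.36368×10^8 km; r₂ = 8.56 × 1.496×10^8 = 1.280576×10^9 km.
Transfer-ellipse semi-major axis a_t = (r₁ + r₂)/2 = (2.36368×10^8 + 1.280576×10^9)/2 = 7.58472×10^8 km.
Circular speed at r₁: v₁ = √(μ/r₁) = √(1.32761×10^11/2.36368×10^8) = 23.700 km/s.
Transfer-orbit speed at r₁ (v² = μ(2/r − 1/a)): v_p = √[μ(2/r₁ − 1/a_t)] = 30.795 km/s.
First burn Δv₁ = |v_p − v₁| = 7.095 km/s.
Circular speed at r₂: v₂ = √(μ/r₂) = 10.182 km/s.
Transfer-orbit speed at r₂: v_a = √[μ(2/r₂ − 1/a_t)] = 5.6840 km/s.
Second burn Δv₂ = |v₂ − v_a| = 4.498 km/s.
Δv = Δv₁ + Δv₂ = 7.095 + 4.498 = 11.59 km/s.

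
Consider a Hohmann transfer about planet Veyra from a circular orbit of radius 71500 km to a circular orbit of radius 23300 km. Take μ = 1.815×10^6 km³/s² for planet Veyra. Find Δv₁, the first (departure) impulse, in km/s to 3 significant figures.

Δv₁ = 1.51 km/s

Transfer-ellipse semi-major axis a_t = (r₁ + r₂)/2 = (71500 + 23300)/2 = 47400 km.
On the circular orbit at r = 71500 km, v_c = √(μ/r) = 5.038 km/s.
Transfer-orbit speed at the same r (vis-viva, a = a_t): v_t = √[μ(2/r − 1/a_t)] = 3.532 km/s.
Δv₁ = |v_t − v_c| = |3.532 − 5.038| = 1.506 km/s.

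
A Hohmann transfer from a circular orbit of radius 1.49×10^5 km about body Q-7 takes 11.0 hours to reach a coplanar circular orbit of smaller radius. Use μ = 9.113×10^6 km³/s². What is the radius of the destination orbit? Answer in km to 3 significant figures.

r₂ = 77300 km

Transfer time t = 11.0 hours = 39600 s, and t = π√(a_t³/μ).
So a_t = (μ t²/π²)^(1/3) = (9.113×10^6 × (39600)² / π²)^(1/3) = 1.1313×10^5 km.
Since a_t = (r₁ + r₂)/2, r₂ = 2a_t − r₁ = 2×1.1313×10^5 − 1.490×10^5 = 77260 km.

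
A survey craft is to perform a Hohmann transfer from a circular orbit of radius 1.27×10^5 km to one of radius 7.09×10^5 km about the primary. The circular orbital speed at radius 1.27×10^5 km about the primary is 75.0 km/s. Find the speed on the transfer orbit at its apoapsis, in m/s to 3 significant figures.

From the circular-orbit relation v² = μ/r at r = 1.27×10^5 km: μ = v²r = (75.0)² × 1.27×10^5 = 7.14375×10^8 km³/s².
Transfer-ellipse semi-major axis a_t = (r₁ + r₂)/2 = (1.270×10^5 + 7.090×10^5)/2 = 4.180×10^5 km.
The apoapsis of the transfer ellipse is at r = 7.090×10^5 km.
Vis-viva: v = √[μ(2/r − 1/a_t)] = √[7.14375×10^8 × (2/7.090×10^5 − 1/4.180×10^5)] = 17.50 km/s.

v = 17500 m/s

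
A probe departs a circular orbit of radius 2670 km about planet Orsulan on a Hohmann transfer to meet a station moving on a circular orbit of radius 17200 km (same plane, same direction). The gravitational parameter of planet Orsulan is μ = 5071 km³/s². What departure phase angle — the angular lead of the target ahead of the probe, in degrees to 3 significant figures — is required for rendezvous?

Transfer-ellipse semi-major axis a_t = (r₁ + r₂)/2 = (2670 + 17200)/2 = 9935 km.
The half-period of the transfer ellipse is t = π√(a_t³/μ) = 43687.3 s.
Target angular speed ω₂ = √(μ/r₂³) = 3.15685×10^-5 rad/s.
Angle swept by the target during transfer: ω₂·t = 1.3791 rad = 79.02°.
The probe traverses 180° on the transfer ellipse, so the target must lead by 180° − 79.02° = 101°.

φ = 101°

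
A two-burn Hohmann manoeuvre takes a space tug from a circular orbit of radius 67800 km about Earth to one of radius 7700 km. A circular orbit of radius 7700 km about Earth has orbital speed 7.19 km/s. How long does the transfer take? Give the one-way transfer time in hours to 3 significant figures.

From the circular-orbit relation v² = μ/r at r = 7700 km: μ = v²r = (7.19)² × 7700 = 3.98060×10^5 km³/s².
The Hohmann ellipse has a_t = (r₁ + r₂)/2 = 37750 km.
By Kepler's third law the transfer-orbit period is T = 2π√(a_t³/μ), so t = T/2 = 36520 s.
Converting: 36520 s ÷ 3600 s/hour = 10.1 hours.

t = 10.1 hours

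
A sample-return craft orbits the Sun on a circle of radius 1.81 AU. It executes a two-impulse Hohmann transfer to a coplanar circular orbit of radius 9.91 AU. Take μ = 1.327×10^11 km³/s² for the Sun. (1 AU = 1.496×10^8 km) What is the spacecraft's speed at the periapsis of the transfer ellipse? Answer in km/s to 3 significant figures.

v = 28.8 km/s

In km: r₁ = 1.81 × 1.496×10^8 = 2.70776×10^8 km; r₂ = 9.91 × 1.496×10^8 = 1.482536×10^9 km.
The Hohmann ellipse has a_t = (r₁ + r₂)/2 = 8.76656×10^8 km.
At periapsis, r = 2.70776×10^8 km.
Applying v² = μ(2/r − 1/a_t): v = 28.79 km/s.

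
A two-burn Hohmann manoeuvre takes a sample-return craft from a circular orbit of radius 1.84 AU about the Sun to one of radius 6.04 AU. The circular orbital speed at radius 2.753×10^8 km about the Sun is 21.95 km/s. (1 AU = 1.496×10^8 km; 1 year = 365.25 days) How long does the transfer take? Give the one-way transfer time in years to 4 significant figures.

t = 3.912 years

From the circular-orbit relation v² = μ/r at r = 2.753×10^8 km: μ = v²r = (21.95)² × 2.753×10^8 = 1.32640×10^11 km³/s².
In km: r₁ = 1.84 × 1.496×10^8 = 2.75264×10^8 km; r₂ = 6.04 × 1.496×10^8 = 9.03584×10^8 km.
Transfer-ellipse semi-major axis a_t = (r₁ + r₂)/2 = (2.75264×10^8 + 9.03584×10^8)/2 = 5.89424×10^8 km.
By Kepler's third law the transfer-orbit period is T = 2π√(a_t³/μ), so t = T/2 = 1.2344×10^8 s.
Converting: 1.2344×10^8 s ÷ 3.15576×10^7 s/year (365.25 × 86400) = 3.912 years.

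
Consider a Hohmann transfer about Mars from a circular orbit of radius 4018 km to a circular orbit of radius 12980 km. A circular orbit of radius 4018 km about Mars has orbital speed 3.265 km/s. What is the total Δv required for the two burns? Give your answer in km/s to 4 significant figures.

From the circular-orbit relation v² = μ/r at r = 4018 km: μ = v²r = (3.265)² × 4018 = 42832.8 km³/s².
Semi-major axis of the transfer orbit: a_t = (4018 + 12980)/2 = 8499 km.
Circular speed at r₁: v₁ = √(μ/r₁) = √(42832.8/4018) = 3.2650 km/s.
Transfer-orbit speed at r₁ (vis-viva equation): v_p = √[μ(2/r₁ − 1/a_t)] = 4.0349 km/s.
First burn Δv₁ = |v_p − v₁| = 0.7699 km/s.
Circular speed at r₂: v₂ = √(μ/r₂) = 1.81656 km/s.
Transfer-orbit speed at r₂: v_a = √[μ(2/r₂ − 1/a_t)] = 1.24903 km/s.
Second burn Δv₂ = |v₂ − v_a| = 0.5675 km/s.
Δv = Δv₁ + Δv₂ = 0.7699 + 0.5675 = 1.337 km/s.

Δv = 1.337 km/s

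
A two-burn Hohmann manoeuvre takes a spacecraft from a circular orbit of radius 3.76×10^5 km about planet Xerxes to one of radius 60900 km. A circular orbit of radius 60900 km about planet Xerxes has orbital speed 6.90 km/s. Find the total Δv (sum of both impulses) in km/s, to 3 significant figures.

Δv = 3.46 km/s

From the circular-orbit relation v² = μ/r at r = 60900 km: μ = v²r = (6.90)² × 60900 = 2.89945×10^6 km³/s².
Semi-major axis of the transfer orbit: a_t = (3.760×10^5 + 60900)/2 = 2.1845×10^5 km.
Circular speed at r₁: v₁ = √(μ/r₁) = √(2.89945×10^6/3.760×10^5) = 2.777 km/s.
On the transfer ellipse at r₁, vis-viva equation gives v_a = √[μ(2/r₁ − 1/a_t)] = 1.466 km/s.
First burn Δv₁ = |v_a − v₁| = 1.311 km/s.
Circular speed at r₂: v₂ = √(μ/r₂) = 6.900 km/s.
Transfer-orbit speed at r₂: v_p = √[μ(2/r₂ − 1/a_t)] = 9.052 km/s.
Second burn Δv₂ = |v₂ − v_p| = 2.152 km/s.
Δv = Δv₁ + Δv₂ = 1.311 + 2.152 = 3.463 km/s.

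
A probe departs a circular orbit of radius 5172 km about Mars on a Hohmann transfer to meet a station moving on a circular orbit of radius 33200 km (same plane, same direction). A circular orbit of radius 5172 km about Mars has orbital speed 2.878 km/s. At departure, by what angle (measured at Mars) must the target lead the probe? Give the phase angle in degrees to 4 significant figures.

φ = 100.9°

From the circular-orbit relation v² = μ/r at r = 5172 km: μ = v²r = (2.878)² × 5172 = 42839.1 km³/s².
Semi-major axis of the transfer orbit: a_t = (5172 + 33200)/2 = 19186 km.
Transfer time t = π√(a_t³/μ) = 40337 s.
The target's mean motion on its circular orbit is ω₂ = √(μ/r₂³) = 3.4215×10^-5 rad/s.
Angle swept by the target during transfer: ω₂·t = 1.38013 rad = 79.08°.
Arrival is 180° from departure on the ellipse, so φ = 180° − 79.08° = 100.9°.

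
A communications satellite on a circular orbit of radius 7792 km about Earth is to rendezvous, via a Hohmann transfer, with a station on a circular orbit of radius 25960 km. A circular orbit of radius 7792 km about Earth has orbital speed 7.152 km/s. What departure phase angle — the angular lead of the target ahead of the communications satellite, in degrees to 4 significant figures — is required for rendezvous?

From the circular-orbit relation v² = μ/r at r = 7792 km: μ = v²r = (7.152)² × 7792 = 3.98569×10^5 km³/s².
Transfer-ellipse semi-major axis a_t = (r₁ + r₂)/2 = (7792 + 25960)/2 = 16876 km.
Transfer time t = π√(a_t³/μ) = 10909.433 s.
Target angular speed ω₂ = √(μ/r₂³) = 1.5093673×10^-4 rad/s.
Angle swept by the target during transfer: ω₂·t = 1.646634 rad = 94.35°.
Arrival is 180° from departure on the ellipse, so φ = 180° − 94.35° = 85.65°.

φ = 85.65°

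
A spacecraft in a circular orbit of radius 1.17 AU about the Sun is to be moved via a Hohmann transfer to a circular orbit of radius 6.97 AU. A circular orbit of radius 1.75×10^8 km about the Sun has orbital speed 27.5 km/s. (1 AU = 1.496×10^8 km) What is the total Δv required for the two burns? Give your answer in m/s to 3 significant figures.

Δv = 13700 m/s

From the circular-orbit relation v² = μ/r at r = 1.75×10^8 km: μ = v²r = (27.5)² × 1.75×10^8 = 1.32344×10^11 km³/s².
In km: r₁ = 1.17 × 1.496×10^8 = 1.75032×10^8 km; r₂ = 6.97 × 1.496×10^8 = 1.042712×10^9 km.
Transfer-ellipse semi-major axis a_t = (r₁ + r₂)/2 = (1.75032×10^8 + 1.042712×10^9)/2 = 6.08872×10^8 km.
Circular speed at r₁: v₁ = √(μ/r₁) = √(1.32344×10^11/1.75032×10^8) = 27.497 km/s.
Transfer-orbit speed at r₁ (vis-viva): v_p = √[μ(2/r₁ − 1/a_t)] = 35.984 km/s.
First burn Δv₁ = |v_p − v₁| = 8.487 km/s.
At r₂, v₂ = √(μ/r₂) = 11.266 km/s.
Transfer-orbit speed at r₂: v_a = √[μ(2/r₂ − 1/a_t)] = 6.0404 km/s.
Second burn Δv₂ = |v₂ − v_a| = 5.226 km/s.
Δv = Δv₁ + Δv₂ = 8.487 + 5.226 = 13.71 km/s.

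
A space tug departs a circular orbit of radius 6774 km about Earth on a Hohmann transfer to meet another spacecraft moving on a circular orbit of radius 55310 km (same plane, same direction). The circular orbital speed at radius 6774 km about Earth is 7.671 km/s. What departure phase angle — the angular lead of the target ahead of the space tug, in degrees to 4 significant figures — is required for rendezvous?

From the circular-orbit relation v² = μ/r at r = 6774 km: μ = v²r = (7.671)² × 6774 = 3.98611×10^5 km³/s².
Transfer-ellipse semi-major axis a_t = (r₁ + r₂)/2 = (6774 + 55310)/2 = 31042 km.
Transfer time t = π√(a_t³/μ) = 27214 s.
The target's mean motion on its circular orbit is ω₂ = √(μ/r₂³) = 4.8537×10^-5 rad/s.
Angle swept by the target during transfer: ω₂·t = 1.3209 rad = 75.68°.
Arrival is 180° from departure on the ellipse, so φ = 180° − 75.68° = 104.3°.

φ = 104.3°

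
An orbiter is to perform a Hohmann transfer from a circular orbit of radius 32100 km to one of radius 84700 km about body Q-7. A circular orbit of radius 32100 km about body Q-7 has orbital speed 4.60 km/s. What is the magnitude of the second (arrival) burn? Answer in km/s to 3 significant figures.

From the circular-orbit relation v² = μ/r at r = 32100 km: μ = v²r = (4.60)² × 32100 = 6.79236×10^5 km³/s².
Semi-major axis of the transfer orbit: a_t = (32100 + 84700)/2 = 58400 km.
On the circular orbit at r = 84700 km, v_c = √(μ/r) = 2.8318 km/s.
Vis-viva on the transfer ellipse at r = 84700 km gives v_t = √[μ(2/r − 1/a_t)] = 2.0995 km/s.
Δv₂ = |v_t − v_c| = |2.0995 − 2.8318| = 0.7323 km/s.

Δv₂ = 0.732 km/s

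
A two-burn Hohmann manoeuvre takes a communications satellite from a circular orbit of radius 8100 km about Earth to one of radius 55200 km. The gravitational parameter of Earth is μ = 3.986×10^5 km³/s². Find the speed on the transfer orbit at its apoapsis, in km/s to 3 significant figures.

v = 1.36 km/s

Transfer-ellipse semi-major axis a_t = (r₁ + r₂)/2 = (8100 + 55200)/2 = 31650 km.
At apoapsis, r = 55200 km.
Applying v² = μ(2/r − 1/a_t): v = 1.359 km/s.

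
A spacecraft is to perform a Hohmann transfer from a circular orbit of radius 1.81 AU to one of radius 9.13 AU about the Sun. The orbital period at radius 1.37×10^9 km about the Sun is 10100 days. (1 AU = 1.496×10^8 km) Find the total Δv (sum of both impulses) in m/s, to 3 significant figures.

Δv = 10700 m/s

From Kepler's third law T² = 4π²r³/μ at r = 1.37×10^9 km, T = 10100 days = 10100 × 86400 s = 8.7264×10^8 s: μ = 4π²r³/T² = 1.33306×10^11 km³/s².
In km: r₁ = 1.81 × 1.496×10^8 = 2.70776×10^8 km; r₂ = 9.13 × 1.496×10^8 = 1.365848×10^9 km.
The Hohmann ellipse has a_t = (r₁ + r₂)/2 = 8.18312×10^8 km.
At r₁ the circular-orbit speed is v₁ = √(μ/r₁) = 22.188 km/s.
Transfer-orbit speed at r₁ (vis-viva): v_p = √[μ(2/r₁ − 1/a_t)] = 28.666 km/s.
First burn Δv₁ = |v_p − v₁| = 6.478 km/s.
At r₂, v₂ = √(μ/r₂) = 9.879 km/s.
Transfer-orbit speed at r₂: v_a = √[μ(2/r₂ − 1/a_t)] = 5.683 km/s.
Second burn Δv₂ = |v₂ − v_a| = 4.196 km/s.
Total Δv = Δv₁ + Δv₂ = 10.67 km/s.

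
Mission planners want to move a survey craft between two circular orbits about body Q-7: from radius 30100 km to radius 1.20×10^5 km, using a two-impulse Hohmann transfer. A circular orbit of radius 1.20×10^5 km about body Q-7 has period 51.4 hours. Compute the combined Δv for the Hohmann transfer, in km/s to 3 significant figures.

From Kepler's third law T² = 4π²r³/μ at r = 1.20×10^5 km, T = 51.4 hours = 51.4 × 3600 s = 1.8504×10^5 s: μ = 4π²r³/T² = 1.99238×10^6 km³/s².
Transfer-ellipse semi-major axis a_t = (r₁ + r₂)/2 = (30100 + 1.200×10^5)/2 = 75050 km.
At r₁ the circular-orbit speed is v₁ = √(μ/r₁) = 8.1358 km/s.
Transfer-orbit speed at r₁ (vis-viva): v_p = √[μ(2/r₁ − 1/a_t)] = 10.288 km/s.
First burn Δv₁ = |v_p − v₁| = 2.152 km/s.
Circular speed at r₂: v₂ = √(μ/r₂) = 4.0747 km/s.
Transfer-orbit speed at r₂: v_a = √[μ(2/r₂ − 1/a_t)] = 2.5805 km/s.
Second burn Δv₂ = |v₂ − v_a| = 1.494 km/s.
Δv = Δv₁ + Δv₂ = 2.152 + 1.494 = 3.646 km/s.

Δv = 3.65 km/s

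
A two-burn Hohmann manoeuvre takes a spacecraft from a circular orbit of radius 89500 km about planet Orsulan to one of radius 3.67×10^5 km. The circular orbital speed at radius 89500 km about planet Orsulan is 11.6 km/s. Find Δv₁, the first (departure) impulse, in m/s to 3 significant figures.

From the circular-orbit relation v² = μ/r at r = 89500 km: μ = v²r = (11.6)² × 89500 = 1.20431×10^7 km³/s².
The Hohmann ellipse has a_t = (r₁ + r₂)/2 = 2.2825×10^5 km.
On the circular orbit at r = 89500 km, v_c = √(μ/r) = 11.600 km/s.
Vis-viva on the transfer ellipse at r = 89500 km gives v_t = √[μ(2/r − 1/a_t)] = 14.709 km/s.
Δv₁ = |v_t − v_c| = |14.709 − 11.600| = 3.109 km/s.

Δv₁ = 3110 m/s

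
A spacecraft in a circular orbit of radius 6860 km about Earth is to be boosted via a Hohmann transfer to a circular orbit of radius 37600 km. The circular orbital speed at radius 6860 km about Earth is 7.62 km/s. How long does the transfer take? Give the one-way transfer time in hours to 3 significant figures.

t = 4.58 hours

From the circular-orbit relation v² = μ/r at r = 6860 km: μ = v²r = (7.62)² × 6860 = 3.98322×10^5 km³/s².
Semi-major axis of the transfer orbit: a_t = (6860 + 37600)/2 = 22230 km.
By Kepler's third law the transfer-orbit period is T = 2π√(a_t³/μ), so t = T/2 = 16500 s.
Converting: 16500 s ÷ 3600 s/hour = 4.58 hours.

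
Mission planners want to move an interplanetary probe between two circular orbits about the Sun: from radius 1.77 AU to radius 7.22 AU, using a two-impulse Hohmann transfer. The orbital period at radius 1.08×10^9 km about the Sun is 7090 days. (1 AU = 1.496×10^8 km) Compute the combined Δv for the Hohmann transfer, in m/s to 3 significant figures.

Δv = 10100 m/s

From Kepler's third law T² = 4π²r³/μ at r = 1.08×10^9 km, T = 7090 days = 7090 × 86400 s = 6.12576×10^8 s: μ = 4π²r³/T² = 1.32529×10^11 km³/s².
In km: r₁ = 1.77 × 1.496×10^8 = 2.64792×10^8 km; r₂ = 7.22 × 1.496×10^8 = 1.080112×10^9 km.
The Hohmann ellipse has a_t = (r₁ + r₂)/2 = 6.72452×10^8 km.
Circular speed at r₁: v₁ = √(μ/r₁) = √(1.32529×10^11/2.64792×10^8) = 22.372 km/s.
Transfer-orbit speed at r₁ (vis-viva equation): v_p = √[μ(2/r₁ − 1/a_t)] = 28.354 km/s.
First burn Δv₁ = |v_p − v₁| = 5.982 km/s.
Circular speed at r₂: v₂ = √(μ/r₂) = 11.077 km/s.
Transfer-orbit speed at r₂: v_a = √[μ(2/r₂ − 1/a_t)] = 6.9509 km/s.
Second burn Δv₂ = |v₂ − v_a| = 4.126 km/s.
Total Δv = Δv₁ + Δv₂ = 10.11 km/s.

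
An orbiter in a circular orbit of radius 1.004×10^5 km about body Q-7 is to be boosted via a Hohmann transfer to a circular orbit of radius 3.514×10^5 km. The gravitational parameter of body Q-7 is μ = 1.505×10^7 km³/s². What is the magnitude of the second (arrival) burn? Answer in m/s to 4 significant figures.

Transfer-ellipse semi-major axis a_t = (r₁ + r₂)/2 = (1.004×10^5 + 3.514×10^5)/2 = 2.259×10^5 km.
On the circular orbit at r = 3.514×10^5 km, v_c = √(μ/r) = 6.544 km/s.
Vis-viva on the transfer ellipse at r = 3.514×10^5 km gives v_t = √[μ(2/r − 1/a_t)] = 4.363 km/s.
Δv₂ = |v_t − v_c| = |4.363 − 6.544| = 2.181 km/s.

Δv₂ = 2181 m/s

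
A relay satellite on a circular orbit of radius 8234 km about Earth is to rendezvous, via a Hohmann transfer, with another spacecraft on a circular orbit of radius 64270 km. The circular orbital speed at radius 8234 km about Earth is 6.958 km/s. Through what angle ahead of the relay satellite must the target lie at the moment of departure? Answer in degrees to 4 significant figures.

φ = 103.7°

From the circular-orbit relation v² = μ/r at r = 8234 km: μ = v²r = (6.958)² × 8234 = 3.98639×10^5 km³/s².
Transfer-ellipse semi-major axis a_t = (r₁ + r₂)/2 = (8234 + 64270)/2 = 36252 km.
The half-period of the transfer ellipse is t = π√(a_t³/μ) = 34344.6 s.
The target's mean motion on its circular orbit is ω₂ = √(μ/r₂³) = 3.87505×10^-5 rad/s.
Angle swept by the target during transfer: ω₂·t = 1.33087 rad = 76.253°.
The relay satellite traverses 180° on the transfer ellipse, so the target must lead by 180° − 76.253° = 103.7°.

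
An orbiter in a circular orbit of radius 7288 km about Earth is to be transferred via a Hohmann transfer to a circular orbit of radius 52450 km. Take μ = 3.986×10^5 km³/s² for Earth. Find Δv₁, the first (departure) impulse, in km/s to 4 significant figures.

Semi-major axis of the transfer orbit: a_t = (7288 + 52450)/2 = 29869 km.
On the circular orbit at r = 7288 km, v_c = √(μ/r) = 7.395 km/s.
Transfer-orbit speed at the same r (vis-viva, a = a_t): v_t = √[μ(2/r − 1/a_t)] = 9.800 km/s.
Δv₁ = |v_t − v_c| = |9.800 − 7.395| = 2.405 km/s.

Δv₁ = 2.405 km/s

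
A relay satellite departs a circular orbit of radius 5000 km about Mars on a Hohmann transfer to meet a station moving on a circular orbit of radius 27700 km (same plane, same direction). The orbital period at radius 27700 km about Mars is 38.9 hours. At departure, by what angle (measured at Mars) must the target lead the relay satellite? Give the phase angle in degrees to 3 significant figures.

From Kepler's third law T² = 4π²r³/μ at r = 27700 km, T = 38.9 hours = 38.9 × 3600 s = 1.4004×10^5 s: μ = 4π²r³/T² = 42785.3 km³/s².
Transfer-ellipse semi-major axis a_t = (r₁ + r₂)/2 = (5000 + 27700)/2 = 16350 km.
Transfer time t = π√(a_t³/μ) = 31752.6 s.
The target's mean motion on its circular orbit is ω₂ = √(μ/r₂³) = 4.48671×10^-5 rad/s.
Angle swept by the target during transfer: ω₂·t = 1.42465 rad = 81.63°.
The relay satellite traverses 180° on the transfer ellipse, so the target must lead by 180° − 81.63° = 98.4°.

φ = 98.4°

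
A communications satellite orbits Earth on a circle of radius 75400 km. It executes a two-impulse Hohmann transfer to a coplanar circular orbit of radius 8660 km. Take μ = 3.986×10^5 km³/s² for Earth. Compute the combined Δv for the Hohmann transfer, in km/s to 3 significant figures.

Δv = 3.56 km/s

The Hohmann ellipse has a_t = (r₁ + r₂)/2 = 42030 km.
Circular speed at r₁: v₁ = √(μ/r₁) = √(3.986×10^5/75400) = 2.29923 km/s.
On the transfer ellipse at r₁, v² = μ(2/r − 1/a) gives v_a = √[μ(2/r₁ − 1/a_t)] = 1.04367 km/s.
First burn Δv₁ = |v_a − v₁| = 1.2556 km/s.
At r₂, v₂ = √(μ/r₂) = 6.7844 km/s.
Transfer-orbit speed at r₂: v_p = √[μ(2/r₂ − 1/a_t)] = 9.0869 km/s.
Second burn Δv₂ = |v₂ − v_p| = 2.3025 km/s.
Total Δv = Δv₁ + Δv₂ = 3.558 km/s.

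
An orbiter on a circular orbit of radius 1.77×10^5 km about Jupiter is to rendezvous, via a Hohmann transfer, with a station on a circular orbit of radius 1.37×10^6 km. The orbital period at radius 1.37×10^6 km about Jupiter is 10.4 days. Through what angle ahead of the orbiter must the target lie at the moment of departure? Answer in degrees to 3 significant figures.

From Kepler's third law T² = 4π²r³/μ at r = 1.37×10^6 km, T = 10.4 days = 10.4 × 86400 s = 8.9856×10^5 s: μ = 4π²r³/T² = 1.25727×10^8 km³/s².
Semi-major axis of the transfer orbit: a_t = (1.770×10^5 + 1.370×10^6)/2 = 7.735×10^5 km.
The half-period of the transfer ellipse is t = π√(a_t³/μ) = 1.9060×10^5 s.
The target's mean motion on its circular orbit is ω₂ = √(μ/r₂³) = 6.9925×10^-6 rad/s.
Angle swept by the target during transfer: ω₂·t = 1.3328 rad = 76.36°.
Arrival is 180° from departure on the ellipse, so φ = 180° − 76.36° = 104°.

φ = 104°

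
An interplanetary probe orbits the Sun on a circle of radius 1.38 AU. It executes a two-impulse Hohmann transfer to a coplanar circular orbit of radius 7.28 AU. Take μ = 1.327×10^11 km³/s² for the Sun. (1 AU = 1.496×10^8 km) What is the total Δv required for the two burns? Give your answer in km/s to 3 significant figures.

In km: r₁ = 1.38 × 1.496×10^8 = 2.06448×10^8 km; r₂ = 7.28 × 1.496×10^8 = 1.089088×10^9 km.
Transfer-ellipse semi-major axis a_t = (r₁ + r₂)/2 = (2.06448×10^8 + 1.089088×10^9)/2 = 6.47768×10^8 km.
Circular speed at r₁: v₁ = √(μ/r₁) = √(1.327×10^11/2.06448×10^8) = 25.353 km/s.
Transfer-orbit speed at r₁ (vis-viva): v_p = √[μ(2/r₁ − 1/a_t)] = 32.874 km/s.
First burn Δv₁ = |v_p − v₁| = 7.521 km/s.
Circular speed at r₂: v₂ = √(μ/r₂) = 11.0383 km/s.
Transfer-orbit speed at r₂: v_a = √[μ(2/r₂ − 1/a_t)] = 6.23160 km/s.
Second burn Δv₂ = |v₂ − v_a| = 4.807 km/s.
Total Δv = Δv₁ + Δv₂ = 12.33 km/s.

Δv = 12.3 km/s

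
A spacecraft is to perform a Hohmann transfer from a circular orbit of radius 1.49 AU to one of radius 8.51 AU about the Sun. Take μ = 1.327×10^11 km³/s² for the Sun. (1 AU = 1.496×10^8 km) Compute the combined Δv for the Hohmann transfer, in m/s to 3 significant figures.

Δv = 12100 m/s

In km: r₁ = 1.49 × 1.496×10^8 = 2.22904×10^8 km; r₂ = 8.51 × 1.496×10^8 = 1.273096×10^9 km.
Semi-major axis of the transfer orbit: a_t = (2.22904×10^8 + 1.273096×10^9)/2 = 7.480×10^8 km.
Circular speed at r₁: v₁ = √(μ/r₁) = √(1.327×10^11/2.22904×10^8) = 24.399 km/s.
Transfer-orbit speed at r₁ (v² = μ(2/r − 1/a)): v_p = √[μ(2/r₁ − 1/a_t)] = 31.831 km/s.
First burn Δv₁ = |v_p − v₁| = 7.432 km/s.
At r₂, v₂ = √(μ/r₂) = 10.2095 km/s.
Transfer-orbit speed at r₂: v_a = √[μ(2/r₂ − 1/a_t)] = 5.57331 km/s.
Second burn Δv₂ = |v₂ − v_a| = 4.636 km/s.
Total Δv = Δv₁ + Δv₂ = 12.07 km/s.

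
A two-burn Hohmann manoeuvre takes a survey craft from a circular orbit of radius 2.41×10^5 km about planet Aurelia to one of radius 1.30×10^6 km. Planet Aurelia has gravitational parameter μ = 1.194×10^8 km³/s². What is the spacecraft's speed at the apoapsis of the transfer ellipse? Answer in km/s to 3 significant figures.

v = 5.36 km/s

Semi-major axis of the transfer orbit: a_t = (2.410×10^5 + 1.300×10^6)/2 = 7.705×10^5 km.
At apoapsis, r = 1.300×10^6 km.
Vis-viva: v = √[μ(2/r − 1/a_t)] = √[1.194×10^8 × (2/1.300×10^6 − 1/7.705×10^5)] = 5.360 km/s.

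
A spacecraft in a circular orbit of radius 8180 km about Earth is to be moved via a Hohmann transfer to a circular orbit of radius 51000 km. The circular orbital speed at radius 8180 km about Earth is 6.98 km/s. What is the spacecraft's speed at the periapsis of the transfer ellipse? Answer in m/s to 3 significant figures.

From the circular-orbit relation v² = μ/r at r = 8180 km: μ = v²r = (6.98)² × 8180 = 3.98533×10^5 km³/s².
Transfer-ellipse semi-major axis a_t = (r₁ + r₂)/2 = (8180 + 51000)/2 = 29590 km.
At periapsis, r = 8180 km.
Vis-viva: v = √[μ(2/r − 1/a_t)] = √[3.98533×10^5 × (2/8180 − 1/29590)] = 9.164 km/s.

v = 9160 m/s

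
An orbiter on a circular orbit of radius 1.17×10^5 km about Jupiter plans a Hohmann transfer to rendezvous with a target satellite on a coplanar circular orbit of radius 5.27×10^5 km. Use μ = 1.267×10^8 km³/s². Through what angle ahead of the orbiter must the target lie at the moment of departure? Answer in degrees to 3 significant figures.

Transfer-ellipse semi-major axis a_t = (r₁ + r₂)/2 = (1.170×10^5 + 5.270×10^5)/2 = 3.220×10^5 km.
Transfer time t = π√(a_t³/μ) = 51000 s.
Target angular speed ω₂ = √(μ/r₂³) = 2.942×10^-5 rad/s.
Angle swept by the target during transfer: ω₂·t = 1.5004 rad = 85.97°.
Arrival is 180° from departure on the ellipse, so φ = 180° − 85.97° = 94.0°.

φ = 94.0°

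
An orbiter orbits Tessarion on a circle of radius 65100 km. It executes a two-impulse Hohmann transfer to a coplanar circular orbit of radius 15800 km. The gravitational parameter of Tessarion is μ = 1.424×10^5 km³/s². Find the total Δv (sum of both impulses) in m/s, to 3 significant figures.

Δv = 1360 m/s

The Hohmann ellipse has a_t = (r₁ + r₂)/2 = 40450 km.
At r₁ the circular-orbit speed is v₁ = √(μ/r₁) = 1.47899 km/s.
Transfer-orbit speed at r₁ (v² = μ(2/r − 1/a)): v_a = √[μ(2/r₁ − 1/a_t)] = 0.924344 km/s.
First burn Δv₁ = |v_a − v₁| = 0.5546 km/s.
Circular speed at r₂: v₂ = √(μ/r₂) = 3.0021 km/s.
Transfer-orbit speed at r₂: v_p = √[μ(2/r₂ − 1/a_t)] = 3.8085 km/s.
Second burn Δv₂ = |v₂ − v_p| = 0.8064 km/s.
Δv = Δv₁ + Δv₂ = 0.5546 + 0.8064 = 1.361 km/s.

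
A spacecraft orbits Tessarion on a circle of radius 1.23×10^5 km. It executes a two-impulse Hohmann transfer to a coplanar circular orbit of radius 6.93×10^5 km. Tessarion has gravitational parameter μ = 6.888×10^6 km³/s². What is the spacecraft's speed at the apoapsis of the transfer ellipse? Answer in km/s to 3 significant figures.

v = 1.73 km/s

The Hohmann ellipse has a_t = (r₁ + r₂)/2 = 4.080×10^5 km.
At apoapsis, r = 6.930×10^5 km.
Vis-viva: v = √[μ(2/r − 1/a_t)] = √[6.888×10^6 × (2/6.930×10^5 − 1/4.080×10^5)] = 1.731 km/s.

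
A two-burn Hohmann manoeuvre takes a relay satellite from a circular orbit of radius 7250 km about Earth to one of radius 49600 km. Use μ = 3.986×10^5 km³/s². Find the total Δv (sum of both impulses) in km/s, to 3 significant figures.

Δv = 3.78 km/s

Transfer-ellipse semi-major axis a_t = (r₁ + r₂)/2 = (7250 + 49600)/2 = 28425 km.
At r₁ the circular-orbit speed is v₁ = √(μ/r₁) = 7.415 km/s.
Transfer-orbit speed at r₁ (vis-viva equation): v_p = √[μ(2/r₁ − 1/a_t)] = 9.795 km/s.
First burn Δv₁ = |v_p − v₁| = 2.380 km/s.
Circular speed at r₂: v₂ = √(μ/r₂) = 2.835 km/s.
Transfer-orbit speed at r₂: v_a = √[μ(2/r₂ − 1/a_t)] = 1.432 km/s.
Second burn Δv₂ = |v₂ − v_a| = 1.403 km/s.
Total Δv = Δv₁ + Δv₂ = 3.783 km/s.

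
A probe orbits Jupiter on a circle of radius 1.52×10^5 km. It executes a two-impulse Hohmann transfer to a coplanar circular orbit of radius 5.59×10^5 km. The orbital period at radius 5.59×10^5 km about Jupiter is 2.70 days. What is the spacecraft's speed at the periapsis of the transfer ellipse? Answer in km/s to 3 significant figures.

From Kepler's third law T² = 4π²r³/μ at r = 5.59×10^5 km, T = 2.70 days = 2.70 × 86400 s = 2.3328×10^5 s: μ = 4π²r³/T² = 1.26719×10^8 km³/s².
Semi-major axis of the transfer orbit: a_t = (1.520×10^5 + 5.590×10^5)/2 = 3.555×10^5 km.
At periapsis, r = 1.520×10^5 km.
Applying v² = μ(2/r − 1/a_t): v = 36.21 km/s.

v = 36.2 km/s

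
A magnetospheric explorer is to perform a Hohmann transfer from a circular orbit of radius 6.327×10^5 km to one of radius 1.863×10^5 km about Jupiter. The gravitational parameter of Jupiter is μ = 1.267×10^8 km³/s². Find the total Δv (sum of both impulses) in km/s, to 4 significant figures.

Semi-major axis of the transfer orbit: a_t = (6.327×10^5 + 1.863×10^5)/2 = 4.095×10^5 km.
Circular speed at r₁: v₁ = √(μ/r₁) = √(1.267×10^8/6.327×10^5) = 14.151 km/s.
Transfer-orbit speed at r₁ (vis-viva equation): v_a = √[μ(2/r₁ − 1/a_t)] = 9.5448 km/s.
First burn Δv₁ = |v_a − v₁| = 4.606 km/s.
Circular speed at r₂: v₂ = √(μ/r₂) = 26.0785 km/s.
Transfer-orbit speed at r₂: v_p = √[μ(2/r₂ − 1/a_t)] = 32.4156 km/s.
Second burn Δv₂ = |v₂ − v_p| = 6.337 km/s.
Δv = Δv₁ + Δv₂ = 4.606 + 6.337 = 10.94 km/s.

Δv = 10.94 km/s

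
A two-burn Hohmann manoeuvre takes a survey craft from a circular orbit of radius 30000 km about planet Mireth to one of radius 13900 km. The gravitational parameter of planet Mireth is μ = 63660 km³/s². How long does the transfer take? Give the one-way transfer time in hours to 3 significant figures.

t = 11.2 hours

The Hohmann ellipse has a_t = (r₁ + r₂)/2 = 21950 km.
By Kepler's third law the transfer-orbit period is T = 2π√(a_t³/μ), so t = T/2 = 40490 s.
Converting: 40490 s ÷ 3600 s/hour = 11.2 hours.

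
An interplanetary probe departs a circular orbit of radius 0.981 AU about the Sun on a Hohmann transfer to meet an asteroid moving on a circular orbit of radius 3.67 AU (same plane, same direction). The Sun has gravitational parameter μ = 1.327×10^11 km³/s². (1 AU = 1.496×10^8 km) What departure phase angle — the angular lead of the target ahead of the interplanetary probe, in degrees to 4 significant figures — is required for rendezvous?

In km: r₁ = 0.981 × 1.496×10^8 = 1.467576×10^8 km; r₂ = 3.67 × 1.496×10^8 = 5.49032×10^8 km.
Transfer-ellipse semi-major axis a_t = (r₁ + r₂)/2 = (1.467576×10^8 + 5.49032×10^8)/2 = 3.478948×10^8 km.
Transfer time t = π√(a_t³/μ) = 5.5961×10^7 s.
Target angular speed ω₂ = √(μ/r₂³) = 2.8316×10^-8 rad/s.
Angle swept by the target during transfer: ω₂·t = 1.5846 rad = 90.79°.
The interplanetary probe traverses 180° on the transfer ellipse, so the target must lead by 180° − 90.79° = 89.21°.

φ = 89.21°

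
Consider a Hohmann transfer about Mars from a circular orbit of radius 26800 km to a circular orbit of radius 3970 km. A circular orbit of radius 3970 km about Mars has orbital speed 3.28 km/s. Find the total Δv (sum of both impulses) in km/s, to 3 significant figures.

From the circular-orbit relation v² = μ/r at r = 3970 km: μ = v²r = (3.28)² × 3970 = 42710.8 km³/s².
Transfer-ellipse semi-major axis a_t = (r₁ + r₂)/2 = (26800 + 3970)/2 = 15385 km.
At r₁ the circular-orbit speed is v₁ = √(μ/r₁) = 1.2624 km/s.
On the transfer ellipse at r₁, vis-viva gives v_a = √[μ(2/r₁ − 1/a_t)] = 0.64128 km/s.
First burn Δv₁ = |v_a − v₁| = 0.6211 km/s.
At r₂, v₂ = √(μ/r₂) = 3.280 km/s.
Transfer-orbit speed at r₂: v_p = √[μ(2/r₂ − 1/a_t)] = 4.329 km/s.
Second burn Δv₂ = |v₂ − v_p| = 1.049 km/s.
Total Δv = Δv₁ + Δv₂ = 1.670 km/s.

Δv = 1.67 km/s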